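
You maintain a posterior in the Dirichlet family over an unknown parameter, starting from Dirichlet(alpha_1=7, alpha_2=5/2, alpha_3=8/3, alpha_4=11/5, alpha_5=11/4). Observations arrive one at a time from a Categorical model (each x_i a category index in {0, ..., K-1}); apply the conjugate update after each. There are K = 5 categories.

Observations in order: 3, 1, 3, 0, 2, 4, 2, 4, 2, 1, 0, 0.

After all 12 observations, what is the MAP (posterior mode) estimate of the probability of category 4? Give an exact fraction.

225/1447

obs 1: x=3 → posterior Dirichlet(7, 5/2, 8/3, 16/5, 11/4)
obs 2: x=1 → posterior Dirichlet(7, 7/2, 8/3, 16/5, 11/4)
obs 3: x=3 → posterior Dirichlet(7, 7/2, 8/3, 21/5, 11/4)
obs 4: x=0 → posterior Dirichlet(8, 7/2, 8/3, 21/5, 11/4)
obs 5: x=2 → posterior Dirichlet(8, 7/2, 11/3, 21/5, 11/4)
obs 6: x=4 → posterior Dirichlet(8, 7/2, 11/3, 21/5, 15/4)
obs 7: x=2 → posterior Dirichlet(8, 7/2, 14/3, 21/5, 15/4)
obs 8: x=4 → posterior Dirichlet(8, 7/2, 14/3, 21/5, 19/4)
obs 9: x=2 → posterior Dirichlet(8, 7/2, 17/3, 21/5, 19/4)
obs 10: x=1 → posterior Dirichlet(8, 9/2, 17/3, 21/5, 19/4)
obs 11: x=0 → posterior Dirichlet(9, 9/2, 17/3, 21/5, 19/4)
obs 12: x=0 → posterior Dirichlet(10, 9/2, 17/3, 21/5, 19/4)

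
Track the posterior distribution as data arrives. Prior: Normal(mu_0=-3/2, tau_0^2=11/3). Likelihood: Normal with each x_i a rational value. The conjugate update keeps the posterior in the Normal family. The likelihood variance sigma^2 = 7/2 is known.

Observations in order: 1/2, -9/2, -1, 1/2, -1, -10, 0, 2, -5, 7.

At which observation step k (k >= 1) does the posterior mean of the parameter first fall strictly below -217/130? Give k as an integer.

obs 1: x=1/2 → posterior Normal(-41/86, 77/43)
obs 2: x=-9/2 → posterior Normal(-239/130, 77/65)
obs 3: x=-1 → posterior Normal(-283/174, 77/87)
obs 4: x=1/2 → posterior Normal(-261/218, 77/109)
obs 5: x=-1 → posterior Normal(-305/262, 77/131)
obs 6: x=-10 → posterior Normal(-745/306, 77/153)
obs 7: x=0 → posterior Normal(-149/70, 11/25)
obs 8: x=2 → posterior Normal(-657/394, 77/197)
obs 9: x=-5 → posterior Normal(-877/438, 77/219)
obs 10: x=7 → posterior Normal(-569/482, 77/241)

k = 2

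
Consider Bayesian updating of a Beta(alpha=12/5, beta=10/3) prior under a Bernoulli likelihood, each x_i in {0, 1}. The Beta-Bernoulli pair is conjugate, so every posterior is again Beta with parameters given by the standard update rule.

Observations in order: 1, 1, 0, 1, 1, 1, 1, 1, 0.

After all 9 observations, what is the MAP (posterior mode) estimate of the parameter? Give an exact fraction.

obs 1: x=1 → posterior Beta(17/5, 10/3)
obs 2: x=1 → posterior Beta(22/5, 10/3)
obs 3: x=0 → posterior Beta(22/5, 13/3)
obs 4: x=1 → posterior Beta(27/5, 13/3)
obs 5: x=1 → posterior Beta(32/5, 13/3)
obs 6: x=1 → posterior Beta(37/5, 13/3)
obs 7: x=1 → posterior Beta(42/5, 13/3)
obs 8: x=1 → posterior Beta(47/5, 13/3)
obs 9: x=0 → posterior Beta(47/5, 16/3)

126/191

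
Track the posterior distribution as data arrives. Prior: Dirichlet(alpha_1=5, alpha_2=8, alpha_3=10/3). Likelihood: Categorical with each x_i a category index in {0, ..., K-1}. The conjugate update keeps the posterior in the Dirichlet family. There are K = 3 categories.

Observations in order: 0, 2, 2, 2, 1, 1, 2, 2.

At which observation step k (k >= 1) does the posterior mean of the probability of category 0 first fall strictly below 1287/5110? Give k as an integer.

obs 1: x=0 → posterior Dirichlet(6, 8, 10/3)
obs 2: x=2 → posterior Dirichlet(6, 8, 13/3)
obs 3: x=2 → posterior Dirichlet(6, 8, 16/3)
obs 4: x=2 → posterior Dirichlet(6, 8, 19/3)
obs 5: x=1 → posterior Dirichlet(6, 9, 19/3)
obs 6: x=1 → posterior Dirichlet(6, 10, 19/3)
obs 7: x=2 → posterior Dirichlet(6, 10, 22/3)
obs 8: x=2 → posterior Dirichlet(6, 10, 25/3)

k = 8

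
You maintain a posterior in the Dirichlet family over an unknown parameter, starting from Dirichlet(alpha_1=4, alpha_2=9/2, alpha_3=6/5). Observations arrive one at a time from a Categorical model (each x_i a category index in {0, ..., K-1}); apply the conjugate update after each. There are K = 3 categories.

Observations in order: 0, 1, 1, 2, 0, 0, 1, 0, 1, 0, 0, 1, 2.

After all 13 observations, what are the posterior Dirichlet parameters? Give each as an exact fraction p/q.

obs 1: x=0 → posterior Dirichlet(5, 9/2, 6/5)
obs 2: x=1 → posterior Dirichlet(5, 11/2, 6/5)
obs 3: x=1 → posterior Dirichlet(5, 13/2, 6/5)
obs 4: x=2 → posterior Dirichlet(5, 13/2, 11/5)
obs 5: x=0 → posterior Dirichlet(6, 13/2, 11/5)
obs 6: x=0 → posterior Dirichlet(7, 13/2, 11/5)
obs 7: x=1 → posterior Dirichlet(7, 15/2, 11/5)
obs 8: x=0 → posterior Dirichlet(8, 15/2, 11/5)
obs 9: x=1 → posterior Dirichlet(8, 17/2, 11/5)
obs 10: x=0 → posterior Dirichlet(9, 17/2, 11/5)
obs 11: x=0 → posterior Dirichlet(10, 17/2, 11/5)
obs 12: x=1 → posterior Dirichlet(10, 19/2, 11/5)
obs 13: x=2 → posterior Dirichlet(10, 19/2, 16/5)

alpha_1=10, alpha_2=19/2, alpha_3=16/5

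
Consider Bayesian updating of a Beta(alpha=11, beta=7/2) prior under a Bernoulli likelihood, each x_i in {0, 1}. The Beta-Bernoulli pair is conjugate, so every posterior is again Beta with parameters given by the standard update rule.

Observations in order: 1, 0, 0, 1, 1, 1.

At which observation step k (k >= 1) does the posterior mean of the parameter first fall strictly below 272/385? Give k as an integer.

k = 3

obs 1: x=1 → posterior Beta(12, 7/2)
obs 2: x=0 → posterior Beta(12, 9/2)
obs 3: x=0 → posterior Beta(12, 11/2)
obs 4: x=1 → posterior Beta(13, 11/2)
obs 5: x=1 → posterior Beta(14, 11/2)
obs 6: x=1 → posterior Beta(15, 11/2)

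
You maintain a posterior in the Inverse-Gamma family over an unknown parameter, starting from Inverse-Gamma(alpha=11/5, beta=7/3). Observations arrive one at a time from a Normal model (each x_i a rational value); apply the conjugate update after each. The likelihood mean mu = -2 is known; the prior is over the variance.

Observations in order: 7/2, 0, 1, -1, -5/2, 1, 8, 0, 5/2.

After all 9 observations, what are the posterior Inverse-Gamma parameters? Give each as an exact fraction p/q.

alpha=67/10, beta=2189/24

obs 1: x=7/2 → posterior Inverse-Gamma(27/10, 419/24)
obs 2: x=0 → posterior Inverse-Gamma(16/5, 467/24)
obs 3: x=1 → posterior Inverse-Gamma(37/10, 575/24)
obs 4: x=-1 → posterior Inverse-Gamma(21/5, 587/24)
obs 5: x=-5/2 → posterior Inverse-Gamma(47/10, 295/12)
obs 6: x=1 → posterior Inverse-Gamma(26/5, 349/12)
obs 7: x=8 → posterior Inverse-Gamma(57/10, 949/12)
obs 8: x=0 → posterior Inverse-Gamma(31/5, 973/12)
obs 9: x=5/2 → posterior Inverse-Gamma(67/10, 2189/24)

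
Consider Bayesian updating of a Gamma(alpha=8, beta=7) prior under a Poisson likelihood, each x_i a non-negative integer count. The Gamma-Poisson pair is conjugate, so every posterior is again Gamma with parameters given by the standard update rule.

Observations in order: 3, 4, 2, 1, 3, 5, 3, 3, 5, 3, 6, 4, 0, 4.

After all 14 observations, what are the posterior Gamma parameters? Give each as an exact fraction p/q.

alpha=54, beta=21

obs 1: x=3 → posterior Gamma(11, 8)
obs 2: x=4 → posterior Gamma(15, 9)
obs 3: x=2 → posterior Gamma(17, 10)
obs 4: x=1 → posterior Gamma(18, 11)
obs 5: x=3 → posterior Gamma(21, 12)
obs 6: x=5 → posterior Gamma(26, 13)
obs 7: x=3 → posterior Gamma(29, 14)
obs 8: x=3 → posterior Gamma(32, 15)
obs 9: x=5 → posterior Gamma(37, 16)
obs 10: x=3 → posterior Gamma(40, 17)
obs 11: x=6 → posterior Gamma(46, 18)
obs 12: x=4 → posterior Gamma(50, 19)
obs 13: x=0 → posterior Gamma(50, 20)
obs 14: x=4 → posterior Gamma(54, 21)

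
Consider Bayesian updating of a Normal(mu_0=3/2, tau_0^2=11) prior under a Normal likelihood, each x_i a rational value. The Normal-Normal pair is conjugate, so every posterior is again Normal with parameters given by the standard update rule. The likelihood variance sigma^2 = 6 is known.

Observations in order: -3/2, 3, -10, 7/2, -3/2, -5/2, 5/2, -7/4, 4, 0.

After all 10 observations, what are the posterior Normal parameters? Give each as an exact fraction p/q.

mu_0=-151/464, tau_0^2=33/58

obs 1: x=-3/2 → posterior Normal(-15/34, 66/17)
obs 2: x=3 → posterior Normal(51/56, 33/14)
obs 3: x=-10 → posterior Normal(-13/6, 22/13)
obs 4: x=7/2 → posterior Normal(-23/25, 33/25)
obs 5: x=-3/2 → posterior Normal(-125/122, 66/61)
obs 6: x=-5/2 → posterior Normal(-5/4, 11/12)
obs 7: x=5/2 → posterior Normal(-125/166, 66/83)
obs 8: x=-7/4 → posterior Normal(-327/376, 33/47)
obs 9: x=4 → posterior Normal(-151/420, 22/35)
obs 10: x=0 → posterior Normal(-151/464, 33/58)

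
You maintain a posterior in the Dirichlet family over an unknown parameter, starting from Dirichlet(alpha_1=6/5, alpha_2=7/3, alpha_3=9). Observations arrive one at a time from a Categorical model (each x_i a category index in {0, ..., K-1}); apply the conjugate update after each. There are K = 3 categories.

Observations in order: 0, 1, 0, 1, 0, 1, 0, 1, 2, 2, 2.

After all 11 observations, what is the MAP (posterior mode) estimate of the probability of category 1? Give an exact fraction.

20/77

obs 1: x=0 → posterior Dirichlet(11/5, 7/3, 9)
obs 2: x=1 → posterior Dirichlet(11/5, 10/3, 9)
obs 3: x=0 → posterior Dirichlet(16/5, 10/3, 9)
obs 4: x=1 → posterior Dirichlet(16/5, 13/3, 9)
obs 5: x=0 → posterior Dirichlet(21/5, 13/3, 9)
obs 6: x=1 → posterior Dirichlet(21/5, 16/3, 9)
obs 7: x=0 → posterior Dirichlet(26/5, 16/3, 9)
obs 8: x=1 → posterior Dirichlet(26/5, 19/3, 9)
obs 9: x=2 → posterior Dirichlet(26/5, 19/3, 10)
obs 10: x=2 → posterior Dirichlet(26/5, 19/3, 11)
obs 11: x=2 → posterior Dirichlet(26/5, 19/3, 12)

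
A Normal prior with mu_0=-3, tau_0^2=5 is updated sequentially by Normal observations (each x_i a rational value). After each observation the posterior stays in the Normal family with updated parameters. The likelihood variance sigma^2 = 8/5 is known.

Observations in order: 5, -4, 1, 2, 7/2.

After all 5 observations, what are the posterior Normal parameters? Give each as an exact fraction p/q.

obs 1: x=5 → posterior Normal(101/33, 40/33)
obs 2: x=-4 → posterior Normal(1/58, 20/29)
obs 3: x=1 → posterior Normal(26/83, 40/83)
obs 4: x=2 → posterior Normal(19/27, 10/27)
obs 5: x=7/2 → posterior Normal(327/266, 40/133)

mu_0=327/266, tau_0^2=40/133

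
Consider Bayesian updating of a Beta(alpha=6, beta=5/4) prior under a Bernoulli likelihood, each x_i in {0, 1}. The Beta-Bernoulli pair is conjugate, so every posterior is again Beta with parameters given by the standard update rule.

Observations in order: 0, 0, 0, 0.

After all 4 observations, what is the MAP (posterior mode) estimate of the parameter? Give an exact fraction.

20/37

obs 1: x=0 → posterior Beta(6, 9/4)
obs 2: x=0 → posterior Beta(6, 13/4)
obs 3: x=0 → posterior Beta(6, 17/4)
obs 4: x=0 → posterior Beta(6, 21/4)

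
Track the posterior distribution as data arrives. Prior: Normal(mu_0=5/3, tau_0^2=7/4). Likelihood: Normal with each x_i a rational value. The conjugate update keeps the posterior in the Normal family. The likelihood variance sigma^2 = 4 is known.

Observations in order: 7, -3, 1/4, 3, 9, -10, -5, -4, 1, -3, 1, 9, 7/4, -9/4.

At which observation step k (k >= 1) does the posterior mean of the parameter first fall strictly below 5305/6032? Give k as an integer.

k = 7

obs 1: x=7 → posterior Normal(227/69, 28/23)
obs 2: x=-3 → posterior Normal(82/45, 14/15)
obs 3: x=1/4 → posterior Normal(677/444, 28/37)
obs 4: x=3 → posterior Normal(929/528, 7/11)
obs 5: x=9 → posterior Normal(1685/612, 28/51)
obs 6: x=-10 → posterior Normal(845/696, 14/29)
obs 7: x=-5 → posterior Normal(85/156, 28/65)
obs 8: x=-4 → posterior Normal(89/864, 7/18)
obs 9: x=1 → posterior Normal(173/948, 28/79)
obs 10: x=-3 → posterior Normal(-79/1032, 14/43)
obs 11: x=1 → posterior Normal(5/1116, 28/93)
obs 12: x=9 → posterior Normal(761/1200, 7/25)
obs 13: x=7/4 → posterior Normal(227/321, 28/107)
obs 14: x=-9/4 → posterior Normal(719/1368, 14/57)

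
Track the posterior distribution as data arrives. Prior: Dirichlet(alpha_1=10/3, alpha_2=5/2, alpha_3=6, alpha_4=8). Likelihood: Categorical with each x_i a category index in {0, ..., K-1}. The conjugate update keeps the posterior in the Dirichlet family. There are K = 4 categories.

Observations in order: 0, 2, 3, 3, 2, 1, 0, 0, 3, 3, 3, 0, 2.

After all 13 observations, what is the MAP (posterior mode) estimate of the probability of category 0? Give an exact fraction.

obs 1: x=0 → posterior Dirichlet(13/3, 5/2, 6, 8)
obs 2: x=2 → posterior Dirichlet(13/3, 5/2, 7, 8)
obs 3: x=3 → posterior Dirichlet(13/3, 5/2, 7, 9)
obs 4: x=3 → posterior Dirichlet(13/3, 5/2, 7, 10)
obs 5: x=2 → posterior Dirichlet(13/3, 5/2, 8, 10)
obs 6: x=1 → posterior Dirichlet(13/3, 7/2, 8, 10)
obs 7: x=0 → posterior Dirichlet(16/3, 7/2, 8, 10)
obs 8: x=0 → posterior Dirichlet(19/3, 7/2, 8, 10)
obs 9: x=3 → posterior Dirichlet(19/3, 7/2, 8, 11)
obs 10: x=3 → posterior Dirichlet(19/3, 7/2, 8, 12)
obs 11: x=3 → posterior Dirichlet(19/3, 7/2, 8, 13)
obs 12: x=0 → posterior Dirichlet(22/3, 7/2, 8, 13)
obs 13: x=2 → posterior Dirichlet(22/3, 7/2, 9, 13)

38/173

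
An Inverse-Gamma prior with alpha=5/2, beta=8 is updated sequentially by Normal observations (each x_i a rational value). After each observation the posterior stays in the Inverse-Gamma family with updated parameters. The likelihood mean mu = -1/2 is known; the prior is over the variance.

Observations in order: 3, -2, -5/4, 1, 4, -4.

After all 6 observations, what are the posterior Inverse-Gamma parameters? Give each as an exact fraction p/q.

alpha=11/2, beta=1053/32

obs 1: x=3 → posterior Inverse-Gamma(3, 113/8)
obs 2: x=-2 → posterior Inverse-Gamma(7/2, 61/4)
obs 3: x=-5/4 → posterior Inverse-Gamma(4, 497/32)
obs 4: x=1 → posterior Inverse-Gamma(9/2, 533/32)
obs 5: x=4 → posterior Inverse-Gamma(5, 857/32)
obs 6: x=-4 → posterior Inverse-Gamma(11/2, 1053/32)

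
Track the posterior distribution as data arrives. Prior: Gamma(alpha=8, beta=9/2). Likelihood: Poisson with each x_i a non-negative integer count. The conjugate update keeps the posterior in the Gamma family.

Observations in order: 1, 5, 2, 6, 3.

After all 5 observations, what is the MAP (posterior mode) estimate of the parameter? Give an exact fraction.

obs 1: x=1 → posterior Gamma(9, 11/2)
obs 2: x=5 → posterior Gamma(14, 13/2)
obs 3: x=2 → posterior Gamma(16, 15/2)
obs 4: x=6 → posterior Gamma(22, 17/2)
obs 5: x=3 → posterior Gamma(25, 19/2)

48/19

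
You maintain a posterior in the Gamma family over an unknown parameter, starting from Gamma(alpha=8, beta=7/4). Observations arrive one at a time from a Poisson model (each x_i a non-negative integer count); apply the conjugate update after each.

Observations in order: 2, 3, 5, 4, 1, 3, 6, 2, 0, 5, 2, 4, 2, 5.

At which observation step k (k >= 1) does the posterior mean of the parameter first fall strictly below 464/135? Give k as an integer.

obs 1: x=2 → posterior Gamma(10, 11/4)
obs 2: x=3 → posterior Gamma(13, 15/4)
obs 3: x=5 → posterior Gamma(18, 19/4)
obs 4: x=4 → posterior Gamma(22, 23/4)
obs 5: x=1 → posterior Gamma(23, 27/4)
obs 6: x=3 → posterior Gamma(26, 31/4)
obs 7: x=6 → posterior Gamma(32, 35/4)
obs 8: x=2 → posterior Gamma(34, 39/4)
obs 9: x=0 → posterior Gamma(34, 43/4)
obs 10: x=5 → posterior Gamma(39, 47/4)
obs 11: x=2 → posterior Gamma(41, 51/4)
obs 12: x=4 → posterior Gamma(45, 55/4)
obs 13: x=2 → posterior Gamma(47, 59/4)
obs 14: x=5 → posterior Gamma(52, 63/4)

k = 5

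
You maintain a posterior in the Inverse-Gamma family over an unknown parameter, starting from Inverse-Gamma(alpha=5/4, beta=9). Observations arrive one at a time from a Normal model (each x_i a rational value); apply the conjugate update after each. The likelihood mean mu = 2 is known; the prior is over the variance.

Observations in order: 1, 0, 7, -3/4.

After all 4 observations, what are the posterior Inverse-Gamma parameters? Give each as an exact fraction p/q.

alpha=13/4, beta=889/32

obs 1: x=1 → posterior Inverse-Gamma(7/4, 19/2)
obs 2: x=0 → posterior Inverse-Gamma(9/4, 23/2)
obs 3: x=7 → posterior Inverse-Gamma(11/4, 24)
obs 4: x=-3/4 → posterior Inverse-Gamma(13/4, 889/32)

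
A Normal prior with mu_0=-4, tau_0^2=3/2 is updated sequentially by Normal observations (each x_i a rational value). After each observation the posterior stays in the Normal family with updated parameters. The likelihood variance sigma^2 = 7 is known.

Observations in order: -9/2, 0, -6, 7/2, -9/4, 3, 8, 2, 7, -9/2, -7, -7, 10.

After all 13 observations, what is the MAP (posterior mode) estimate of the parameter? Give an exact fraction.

obs 1: x=-9/2 → posterior Normal(-139/34, 21/17)
obs 2: x=0 → posterior Normal(-139/40, 21/20)
obs 3: x=-6 → posterior Normal(-175/46, 21/23)
obs 4: x=7/2 → posterior Normal(-77/26, 21/26)
obs 5: x=-9/4 → posterior Normal(-335/116, 21/29)
obs 6: x=3 → posterior Normal(-299/128, 21/32)
obs 7: x=8 → posterior Normal(-29/20, 3/5)
obs 8: x=2 → posterior Normal(-179/152, 21/38)
obs 9: x=7 → posterior Normal(-95/164, 21/41)
obs 10: x=-9/2 → posterior Normal(-149/176, 21/44)
obs 11: x=-7 → posterior Normal(-233/188, 21/47)
obs 12: x=-7 → posterior Normal(-317/200, 21/50)
obs 13: x=10 → posterior Normal(-197/212, 21/53)

-197/212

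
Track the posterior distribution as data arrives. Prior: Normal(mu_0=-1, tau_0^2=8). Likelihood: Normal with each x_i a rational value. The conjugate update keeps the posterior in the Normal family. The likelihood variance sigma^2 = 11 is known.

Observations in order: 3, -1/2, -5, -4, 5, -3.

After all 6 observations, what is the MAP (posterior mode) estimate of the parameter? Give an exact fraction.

obs 1: x=3 → posterior Normal(13/19, 88/19)
obs 2: x=-1/2 → posterior Normal(1/3, 88/27)
obs 3: x=-5 → posterior Normal(-31/35, 88/35)
obs 4: x=-4 → posterior Normal(-63/43, 88/43)
obs 5: x=5 → posterior Normal(-23/51, 88/51)
obs 6: x=-3 → posterior Normal(-47/59, 88/59)

-47/59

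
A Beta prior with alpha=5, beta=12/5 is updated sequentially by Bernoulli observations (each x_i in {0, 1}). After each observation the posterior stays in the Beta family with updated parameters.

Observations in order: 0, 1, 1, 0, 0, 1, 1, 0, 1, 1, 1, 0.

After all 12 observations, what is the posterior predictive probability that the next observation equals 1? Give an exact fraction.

60/97

obs 1: x=0 → posterior Beta(5, 17/5)
obs 2: x=1 → posterior Beta(6, 17/5)
obs 3: x=1 → posterior Beta(7, 17/5)
obs 4: x=0 → posterior Beta(7, 22/5)
obs 5: x=0 → posterior Beta(7, 27/5)
obs 6: x=1 → posterior Beta(8, 27/5)
obs 7: x=1 → posterior Beta(9, 27/5)
obs 8: x=0 → posterior Beta(9, 32/5)
obs 9: x=1 → posterior Beta(10, 32/5)
obs 10: x=1 → posterior Beta(11, 32/5)
obs 11: x=1 → posterior Beta(12, 32/5)
obs 12: x=0 → posterior Beta(12, 37/5)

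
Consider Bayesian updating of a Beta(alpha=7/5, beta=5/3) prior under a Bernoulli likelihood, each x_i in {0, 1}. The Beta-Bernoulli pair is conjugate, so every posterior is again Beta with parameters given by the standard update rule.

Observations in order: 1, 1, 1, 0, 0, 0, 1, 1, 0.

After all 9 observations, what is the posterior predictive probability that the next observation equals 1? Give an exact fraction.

obs 1: x=1 → posterior Beta(12/5, 5/3)
obs 2: x=1 → posterior Beta(17/5, 5/3)
obs 3: x=1 → posterior Beta(22/5, 5/3)
obs 4: x=0 → posterior Beta(22/5, 8/3)
obs 5: x=0 → posterior Beta(22/5, 11/3)
obs 6: x=0 → posterior Beta(22/5, 14/3)
obs 7: x=1 → posterior Beta(27/5, 14/3)
obs 8: x=1 → posterior Beta(32/5, 14/3)
obs 9: x=0 → posterior Beta(32/5, 17/3)

96/181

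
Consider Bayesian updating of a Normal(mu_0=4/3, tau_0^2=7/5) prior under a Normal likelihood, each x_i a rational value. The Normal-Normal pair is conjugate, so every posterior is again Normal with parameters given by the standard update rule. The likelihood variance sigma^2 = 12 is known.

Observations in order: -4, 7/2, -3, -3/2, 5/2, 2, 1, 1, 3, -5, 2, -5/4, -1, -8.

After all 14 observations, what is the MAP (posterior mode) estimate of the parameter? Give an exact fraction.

obs 1: x=-4 → posterior Normal(52/67, 84/67)
obs 2: x=7/2 → posterior Normal(153/148, 42/37)
obs 3: x=-3 → posterior Normal(37/54, 28/27)
obs 4: x=-3/2 → posterior Normal(45/88, 21/22)
obs 5: x=5/2 → posterior Normal(25/38, 84/95)
obs 6: x=2 → posterior Normal(3/4, 14/17)
obs 7: x=1 → posterior Normal(167/218, 84/109)
obs 8: x=1 → posterior Normal(181/232, 21/29)
obs 9: x=3 → posterior Normal(223/246, 28/41)
obs 10: x=-5 → posterior Normal(153/260, 42/65)
obs 11: x=2 → posterior Normal(181/274, 84/137)
obs 12: x=-5/4 → posterior Normal(109/192, 7/12)
obs 13: x=-1 → posterior Normal(299/604, 84/151)
obs 14: x=-8 → posterior Normal(75/632, 42/79)

75/632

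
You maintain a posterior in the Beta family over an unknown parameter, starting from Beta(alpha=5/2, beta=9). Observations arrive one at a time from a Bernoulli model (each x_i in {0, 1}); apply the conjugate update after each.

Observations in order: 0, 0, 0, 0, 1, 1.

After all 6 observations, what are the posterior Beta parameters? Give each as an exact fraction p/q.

obs 1: x=0 → posterior Beta(5/2, 10)
obs 2: x=0 → posterior Beta(5/2, 11)
obs 3: x=0 → posterior Beta(5/2, 12)
obs 4: x=0 → posterior Beta(5/2, 13)
obs 5: x=1 → posterior Beta(7/2, 13)
obs 6: x=1 → posterior Beta(9/2, 13)

alpha=9/2, beta=13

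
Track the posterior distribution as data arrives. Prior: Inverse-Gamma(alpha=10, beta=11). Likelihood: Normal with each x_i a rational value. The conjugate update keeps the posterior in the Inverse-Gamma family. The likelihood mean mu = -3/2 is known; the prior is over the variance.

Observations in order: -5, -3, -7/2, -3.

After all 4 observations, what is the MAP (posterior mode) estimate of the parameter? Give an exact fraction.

obs 1: x=-5 → posterior Inverse-Gamma(21/2, 137/8)
obs 2: x=-3 → posterior Inverse-Gamma(11, 73/4)
obs 3: x=-7/2 → posterior Inverse-Gamma(23/2, 81/4)
obs 4: x=-3 → posterior Inverse-Gamma(12, 171/8)

171/104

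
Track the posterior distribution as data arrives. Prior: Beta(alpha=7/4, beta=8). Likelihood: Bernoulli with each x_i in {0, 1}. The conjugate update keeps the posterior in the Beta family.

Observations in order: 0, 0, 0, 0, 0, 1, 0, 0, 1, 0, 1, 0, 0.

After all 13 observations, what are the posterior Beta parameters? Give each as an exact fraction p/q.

alpha=19/4, beta=18

obs 1: x=0 → posterior Beta(7/4, 9)
obs 2: x=0 → posterior Beta(7/4, 10)
obs 3: x=0 → posterior Beta(7/4, 11)
obs 4: x=0 → posterior Beta(7/4, 12)
obs 5: x=0 → posterior Beta(7/4, 13)
obs 6: x=1 → posterior Beta(11/4, 13)
obs 7: x=0 → posterior Beta(11/4, 14)
obs 8: x=0 → posterior Beta(11/4, 15)
obs 9: x=1 → posterior Beta(15/4, 15)
obs 10: x=0 → posterior Beta(15/4, 16)
obs 11: x=1 → posterior Beta(19/4, 16)
obs 12: x=0 → posterior Beta(19/4, 17)
obs 13: x=0 → posterior Beta(19/4, 18)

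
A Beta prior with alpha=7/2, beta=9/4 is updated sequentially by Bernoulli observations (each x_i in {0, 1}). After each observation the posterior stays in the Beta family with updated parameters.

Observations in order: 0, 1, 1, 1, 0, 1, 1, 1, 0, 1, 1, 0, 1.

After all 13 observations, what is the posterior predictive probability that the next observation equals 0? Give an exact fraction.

1/3

obs 1: x=0 → posterior Beta(7/2, 13/4)
obs 2: x=1 → posterior Beta(9/2, 13/4)
obs 3: x=1 → posterior Beta(11/2, 13/4)
obs 4: x=1 → posterior Beta(13/2, 13/4)
obs 5: x=0 → posterior Beta(13/2, 17/4)
obs 6: x=1 → posterior Beta(15/2, 17/4)
obs 7: x=1 → posterior Beta(17/2, 17/4)
obs 8: x=1 → posterior Beta(19/2, 17/4)
obs 9: x=0 → posterior Beta(19/2, 21/4)
obs 10: x=1 → posterior Beta(21/2, 21/4)
obs 11: x=1 → posterior Beta(23/2, 21/4)
obs 12: x=0 → posterior Beta(23/2, 25/4)
obs 13: x=1 → posterior Beta(25/2, 25/4)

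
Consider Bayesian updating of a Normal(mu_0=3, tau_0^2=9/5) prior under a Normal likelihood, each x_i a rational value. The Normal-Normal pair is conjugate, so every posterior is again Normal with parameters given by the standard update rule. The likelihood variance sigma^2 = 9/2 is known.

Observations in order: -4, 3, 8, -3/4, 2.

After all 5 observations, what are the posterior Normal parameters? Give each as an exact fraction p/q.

mu_0=21/10, tau_0^2=3/5

obs 1: x=-4 → posterior Normal(1, 9/7)
obs 2: x=3 → posterior Normal(13/9, 1)
obs 3: x=8 → posterior Normal(29/11, 9/11)
obs 4: x=-3/4 → posterior Normal(55/26, 9/13)
obs 5: x=2 → posterior Normal(21/10, 3/5)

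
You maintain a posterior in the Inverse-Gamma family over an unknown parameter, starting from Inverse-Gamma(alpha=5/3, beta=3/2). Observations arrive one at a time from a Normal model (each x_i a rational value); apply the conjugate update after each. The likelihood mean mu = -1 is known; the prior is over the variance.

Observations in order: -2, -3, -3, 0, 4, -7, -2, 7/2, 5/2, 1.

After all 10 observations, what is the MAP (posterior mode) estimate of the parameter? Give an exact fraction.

obs 1: x=-2 → posterior Inverse-Gamma(13/6, 2)
obs 2: x=-3 → posterior Inverse-Gamma(8/3, 4)
obs 3: x=-3 → posterior Inverse-Gamma(19/6, 6)
obs 4: x=0 → posterior Inverse-Gamma(11/3, 13/2)
obs 5: x=4 → posterior Inverse-Gamma(25/6, 19)
obs 6: x=-7 → posterior Inverse-Gamma(14/3, 37)
obs 7: x=-2 → posterior Inverse-Gamma(31/6, 75/2)
obs 8: x=7/2 → posterior Inverse-Gamma(17/3, 381/8)
obs 9: x=5/2 → posterior Inverse-Gamma(37/6, 215/4)
obs 10: x=1 → posterior Inverse-Gamma(20/3, 223/4)

669/92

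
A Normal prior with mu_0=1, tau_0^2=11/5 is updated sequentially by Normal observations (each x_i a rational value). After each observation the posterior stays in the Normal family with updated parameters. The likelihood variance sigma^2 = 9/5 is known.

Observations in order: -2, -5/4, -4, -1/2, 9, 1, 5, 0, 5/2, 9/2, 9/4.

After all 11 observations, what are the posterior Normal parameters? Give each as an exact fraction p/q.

obs 1: x=-2 → posterior Normal(-13/20, 99/100)
obs 2: x=-5/4 → posterior Normal(-107/124, 99/155)
obs 3: x=-4 → posterior Normal(-283/168, 33/70)
obs 4: x=-1/2 → posterior Normal(-305/212, 99/265)
obs 5: x=9 → posterior Normal(91/256, 99/320)
obs 6: x=1 → posterior Normal(9/20, 33/125)
obs 7: x=5 → posterior Normal(355/344, 99/430)
obs 8: x=0 → posterior Normal(355/388, 99/485)
obs 9: x=5/2 → posterior Normal(155/144, 11/60)
obs 10: x=9/2 → posterior Normal(39/28, 99/595)
obs 11: x=9/4 → posterior Normal(381/260, 99/650)

mu_0=381/260, tau_0^2=99/650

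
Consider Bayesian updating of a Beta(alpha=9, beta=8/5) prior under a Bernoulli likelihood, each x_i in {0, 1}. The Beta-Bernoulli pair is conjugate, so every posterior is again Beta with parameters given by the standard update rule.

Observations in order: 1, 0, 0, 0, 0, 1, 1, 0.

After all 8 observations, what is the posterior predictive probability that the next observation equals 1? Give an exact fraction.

obs 1: x=1 → posterior Beta(10, 8/5)
obs 2: x=0 → posterior Beta(10, 13/5)
obs 3: x=0 → posterior Beta(10, 18/5)
obs 4: x=0 → posterior Beta(10, 23/5)
obs 5: x=0 → posterior Beta(10, 28/5)
obs 6: x=1 → posterior Beta(11, 28/5)
obs 7: x=1 → posterior Beta(12, 28/5)
obs 8: x=0 → posterior Beta(12, 33/5)

20/31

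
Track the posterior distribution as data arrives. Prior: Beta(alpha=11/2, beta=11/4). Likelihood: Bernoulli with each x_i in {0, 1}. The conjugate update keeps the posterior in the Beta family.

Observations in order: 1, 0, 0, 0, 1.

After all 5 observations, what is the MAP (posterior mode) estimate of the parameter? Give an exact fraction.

obs 1: x=1 → posterior Beta(13/2, 11/4)
obs 2: x=0 → posterior Beta(13/2, 15/4)
obs 3: x=0 → posterior Beta(13/2, 19/4)
obs 4: x=0 → posterior Beta(13/2, 23/4)
obs 5: x=1 → posterior Beta(15/2, 23/4)

26/45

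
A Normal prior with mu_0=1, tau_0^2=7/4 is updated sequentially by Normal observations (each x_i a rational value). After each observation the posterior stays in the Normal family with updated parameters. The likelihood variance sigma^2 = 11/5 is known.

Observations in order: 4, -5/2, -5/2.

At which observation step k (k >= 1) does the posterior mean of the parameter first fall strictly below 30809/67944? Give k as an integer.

k = 3

obs 1: x=4 → posterior Normal(184/79, 77/79)
obs 2: x=-5/2 → posterior Normal(193/228, 77/114)
obs 3: x=-5/2 → posterior Normal(9/149, 77/149)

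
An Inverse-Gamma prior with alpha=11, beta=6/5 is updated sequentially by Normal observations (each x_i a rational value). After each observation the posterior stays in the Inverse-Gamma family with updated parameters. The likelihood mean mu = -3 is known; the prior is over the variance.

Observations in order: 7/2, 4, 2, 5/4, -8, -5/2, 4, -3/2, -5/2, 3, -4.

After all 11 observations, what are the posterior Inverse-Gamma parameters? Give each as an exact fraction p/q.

alpha=33/2, beta=20037/160

obs 1: x=7/2 → posterior Inverse-Gamma(23/2, 893/40)
obs 2: x=4 → posterior Inverse-Gamma(12, 1873/40)
obs 3: x=2 → posterior Inverse-Gamma(25/2, 2373/40)
obs 4: x=5/4 → posterior Inverse-Gamma(13, 10937/160)
obs 5: x=-8 → posterior Inverse-Gamma(27/2, 12937/160)
obs 6: x=-5/2 → posterior Inverse-Gamma(14, 12957/160)
obs 7: x=4 → posterior Inverse-Gamma(29/2, 16877/160)
obs 8: x=-3/2 → posterior Inverse-Gamma(15, 17057/160)
obs 9: x=-5/2 → posterior Inverse-Gamma(31/2, 17077/160)
obs 10: x=3 → posterior Inverse-Gamma(16, 19957/160)
obs 11: x=-4 → posterior Inverse-Gamma(33/2, 20037/160)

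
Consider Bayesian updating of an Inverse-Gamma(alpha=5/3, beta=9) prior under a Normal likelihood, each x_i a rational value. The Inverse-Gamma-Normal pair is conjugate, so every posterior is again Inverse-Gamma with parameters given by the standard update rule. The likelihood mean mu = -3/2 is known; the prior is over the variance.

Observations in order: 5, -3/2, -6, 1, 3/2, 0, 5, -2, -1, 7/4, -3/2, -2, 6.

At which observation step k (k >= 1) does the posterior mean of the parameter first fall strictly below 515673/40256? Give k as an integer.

k = 11

obs 1: x=5 → posterior Inverse-Gamma(13/6, 241/8)
obs 2: x=-3/2 → posterior Inverse-Gamma(8/3, 241/8)
obs 3: x=-6 → posterior Inverse-Gamma(19/6, 161/4)
obs 4: x=1 → posterior Inverse-Gamma(11/3, 347/8)
obs 5: x=3/2 → posterior Inverse-Gamma(25/6, 383/8)
obs 6: x=0 → posterior Inverse-Gamma(14/3, 49)
obs 7: x=5 → posterior Inverse-Gamma(31/6, 561/8)
obs 8: x=-2 → posterior Inverse-Gamma(17/3, 281/4)
obs 9: x=-1 → posterior Inverse-Gamma(37/6, 563/8)
obs 10: x=7/4 → posterior Inverse-Gamma(20/3, 2421/32)
obs 11: x=-3/2 → posterior Inverse-Gamma(43/6, 2421/32)
obs 12: x=-2 → posterior Inverse-Gamma(23/3, 2425/32)
obs 13: x=6 → posterior Inverse-Gamma(49/6, 3325/32)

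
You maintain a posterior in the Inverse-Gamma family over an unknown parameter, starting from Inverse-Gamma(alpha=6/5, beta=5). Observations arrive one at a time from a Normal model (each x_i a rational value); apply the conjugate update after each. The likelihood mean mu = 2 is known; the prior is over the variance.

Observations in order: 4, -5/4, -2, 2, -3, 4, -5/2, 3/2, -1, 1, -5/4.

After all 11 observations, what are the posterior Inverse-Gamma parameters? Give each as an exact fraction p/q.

alpha=67/10, beta=885/16

obs 1: x=4 → posterior Inverse-Gamma(17/10, 7)
obs 2: x=-5/4 → posterior Inverse-Gamma(11/5, 393/32)
obs 3: x=-2 → posterior Inverse-Gamma(27/10, 649/32)
obs 4: x=2 → posterior Inverse-Gamma(16/5, 649/32)
obs 5: x=-3 → posterior Inverse-Gamma(37/10, 1049/32)
obs 6: x=4 → posterior Inverse-Gamma(21/5, 1113/32)
obs 7: x=-5/2 → posterior Inverse-Gamma(47/10, 1437/32)
obs 8: x=3/2 → posterior Inverse-Gamma(26/5, 1441/32)
obs 9: x=-1 → posterior Inverse-Gamma(57/10, 1585/32)
obs 10: x=1 → posterior Inverse-Gamma(31/5, 1601/32)
obs 11: x=-5/4 → posterior Inverse-Gamma(67/10, 885/16)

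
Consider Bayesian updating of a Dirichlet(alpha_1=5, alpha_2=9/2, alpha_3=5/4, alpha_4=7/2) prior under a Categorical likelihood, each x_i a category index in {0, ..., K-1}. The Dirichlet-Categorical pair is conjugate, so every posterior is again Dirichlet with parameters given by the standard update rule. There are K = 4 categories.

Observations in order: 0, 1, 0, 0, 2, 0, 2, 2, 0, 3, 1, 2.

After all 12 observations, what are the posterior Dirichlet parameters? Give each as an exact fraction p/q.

obs 1: x=0 → posterior Dirichlet(6, 9/2, 5/4, 7/2)
obs 2: x=1 → posterior Dirichlet(6, 11/2, 5/4, 7/2)
obs 3: x=0 → posterior Dirichlet(7, 11/2, 5/4, 7/2)
obs 4: x=0 → posterior Dirichlet(8, 11/2, 5/4, 7/2)
obs 5: x=2 → posterior Dirichlet(8, 11/2, 9/4, 7/2)
obs 6: x=0 → posterior Dirichlet(9, 11/2, 9/4, 7/2)
obs 7: x=2 → posterior Dirichlet(9, 11/2, 13/4, 7/2)
obs 8: x=2 → posterior Dirichlet(9, 11/2, 17/4, 7/2)
obs 9: x=0 → posterior Dirichlet(10, 11/2, 17/4, 7/2)
obs 10: x=3 → posterior Dirichlet(10, 11/2, 17/4, 9/2)
obs 11: x=1 → posterior Dirichlet(10, 13/2, 17/4, 9/2)
obs 12: x=2 → posterior Dirichlet(10, 13/2, 21/4, 9/2)

alpha_1=10, alpha_2=13/2, alpha_3=21/4, alpha_4=9/2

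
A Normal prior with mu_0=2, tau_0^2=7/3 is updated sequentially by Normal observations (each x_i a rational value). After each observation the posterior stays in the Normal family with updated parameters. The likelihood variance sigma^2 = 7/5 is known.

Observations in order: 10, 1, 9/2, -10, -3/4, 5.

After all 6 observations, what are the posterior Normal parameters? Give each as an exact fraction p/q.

obs 1: x=10 → posterior Normal(7, 7/8)
obs 2: x=1 → posterior Normal(61/13, 7/13)
obs 3: x=9/2 → posterior Normal(167/36, 7/18)
obs 4: x=-10 → posterior Normal(67/46, 7/23)
obs 5: x=-3/4 → posterior Normal(17/16, 1/4)
obs 6: x=5 → posterior Normal(73/44, 7/33)

mu_0=73/44, tau_0^2=7/33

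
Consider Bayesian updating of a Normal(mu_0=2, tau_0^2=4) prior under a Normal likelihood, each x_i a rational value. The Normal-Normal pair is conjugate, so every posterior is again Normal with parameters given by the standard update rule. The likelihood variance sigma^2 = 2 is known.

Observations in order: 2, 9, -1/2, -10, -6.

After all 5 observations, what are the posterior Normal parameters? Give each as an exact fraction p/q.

mu_0=-9/11, tau_0^2=4/11

obs 1: x=2 → posterior Normal(2, 4/3)
obs 2: x=9 → posterior Normal(24/5, 4/5)
obs 3: x=-1/2 → posterior Normal(23/7, 4/7)
obs 4: x=-10 → posterior Normal(1/3, 4/9)
obs 5: x=-6 → posterior Normal(-9/11, 4/11)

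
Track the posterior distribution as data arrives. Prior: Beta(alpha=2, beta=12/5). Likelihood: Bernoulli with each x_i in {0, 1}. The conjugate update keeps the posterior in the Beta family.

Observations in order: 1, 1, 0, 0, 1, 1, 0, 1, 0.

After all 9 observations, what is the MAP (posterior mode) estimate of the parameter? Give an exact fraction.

obs 1: x=1 → posterior Beta(3, 12/5)
obs 2: x=1 → posterior Beta(4, 12/5)
obs 3: x=0 → posterior Beta(4, 17/5)
obs 4: x=0 → posterior Beta(4, 22/5)
obs 5: x=1 → posterior Beta(5, 22/5)
obs 6: x=1 → posterior Beta(6, 22/5)
obs 7: x=0 → posterior Beta(6, 27/5)
obs 8: x=1 → posterior Beta(7, 27/5)
obs 9: x=0 → posterior Beta(7, 32/5)

10/19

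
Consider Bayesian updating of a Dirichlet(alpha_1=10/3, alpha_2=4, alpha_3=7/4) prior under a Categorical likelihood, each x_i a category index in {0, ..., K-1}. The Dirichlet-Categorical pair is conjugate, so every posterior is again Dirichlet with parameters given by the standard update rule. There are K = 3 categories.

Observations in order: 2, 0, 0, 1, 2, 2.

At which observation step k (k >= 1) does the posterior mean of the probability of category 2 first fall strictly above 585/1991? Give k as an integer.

k = 6

obs 1: x=2 → posterior Dirichlet(10/3, 4, 11/4)
obs 2: x=0 → posterior Dirichlet(13/3, 4, 11/4)
obs 3: x=0 → posterior Dirichlet(16/3, 4, 11/4)
obs 4: x=1 → posterior Dirichlet(16/3, 5, 11/4)
obs 5: x=2 → posterior Dirichlet(16/3, 5, 15/4)
obs 6: x=2 → posterior Dirichlet(16/3, 5, 19/4)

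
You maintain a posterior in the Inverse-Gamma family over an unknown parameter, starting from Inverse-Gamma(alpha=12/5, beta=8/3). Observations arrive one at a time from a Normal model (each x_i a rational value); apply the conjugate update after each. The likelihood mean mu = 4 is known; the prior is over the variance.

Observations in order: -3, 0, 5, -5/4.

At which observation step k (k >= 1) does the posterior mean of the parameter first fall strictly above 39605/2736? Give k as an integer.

obs 1: x=-3 → posterior Inverse-Gamma(29/10, 163/6)
obs 2: x=0 → posterior Inverse-Gamma(17/5, 211/6)
obs 3: x=5 → posterior Inverse-Gamma(39/10, 107/3)
obs 4: x=-5/4 → posterior Inverse-Gamma(22/5, 4747/96)

k = 2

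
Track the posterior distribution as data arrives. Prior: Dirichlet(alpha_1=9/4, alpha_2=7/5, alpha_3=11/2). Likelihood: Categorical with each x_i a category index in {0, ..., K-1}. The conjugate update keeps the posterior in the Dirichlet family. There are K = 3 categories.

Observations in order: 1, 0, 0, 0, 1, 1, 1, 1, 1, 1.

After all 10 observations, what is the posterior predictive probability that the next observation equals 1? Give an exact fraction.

168/383

obs 1: x=1 → posterior Dirichlet(9/4, 12/5, 11/2)
obs 2: x=0 → posterior Dirichlet(13/4, 12/5, 11/2)
obs 3: x=0 → posterior Dirichlet(17/4, 12/5, 11/2)
obs 4: x=0 → posterior Dirichlet(21/4, 12/5, 11/2)
obs 5: x=1 → posterior Dirichlet(21/4, 17/5, 11/2)
obs 6: x=1 → posterior Dirichlet(21/4, 22/5, 11/2)
obs 7: x=1 → posterior Dirichlet(21/4, 27/5, 11/2)
obs 8: x=1 → posterior Dirichlet(21/4, 32/5, 11/2)
obs 9: x=1 → posterior Dirichlet(21/4, 37/5, 11/2)
obs 10: x=1 → posterior Dirichlet(21/4, 42/5, 11/2)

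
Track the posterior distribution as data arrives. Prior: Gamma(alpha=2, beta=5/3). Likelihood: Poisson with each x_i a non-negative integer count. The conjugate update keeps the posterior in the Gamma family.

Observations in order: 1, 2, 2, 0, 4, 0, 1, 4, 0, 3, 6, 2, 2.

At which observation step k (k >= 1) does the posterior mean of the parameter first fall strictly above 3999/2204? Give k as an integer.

obs 1: x=1 → posterior Gamma(3, 8/3)
obs 2: x=2 → posterior Gamma(5, 11/3)
obs 3: x=2 → posterior Gamma(7, 14/3)
obs 4: x=0 → posterior Gamma(7, 17/3)
obs 5: x=4 → posterior Gamma(11, 20/3)
obs 6: x=0 → posterior Gamma(11, 23/3)
obs 7: x=1 → posterior Gamma(12, 26/3)
obs 8: x=4 → posterior Gamma(16, 29/3)
obs 9: x=0 → posterior Gamma(16, 32/3)
obs 10: x=3 → posterior Gamma(19, 35/3)
obs 11: x=6 → posterior Gamma(25, 38/3)
obs 12: x=2 → posterior Gamma(27, 41/3)
obs 13: x=2 → posterior Gamma(29, 44/3)

k = 11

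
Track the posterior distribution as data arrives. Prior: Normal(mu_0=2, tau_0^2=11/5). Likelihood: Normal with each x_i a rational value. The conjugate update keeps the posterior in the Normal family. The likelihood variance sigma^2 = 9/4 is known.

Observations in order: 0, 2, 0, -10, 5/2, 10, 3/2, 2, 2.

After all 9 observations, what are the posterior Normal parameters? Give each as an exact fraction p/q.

obs 1: x=0 → posterior Normal(90/89, 99/89)
obs 2: x=2 → posterior Normal(178/133, 99/133)
obs 3: x=0 → posterior Normal(178/177, 33/59)
obs 4: x=-10 → posterior Normal(-262/221, 99/221)
obs 5: x=5/2 → posterior Normal(-152/265, 99/265)
obs 6: x=10 → posterior Normal(96/103, 33/103)
obs 7: x=3/2 → posterior Normal(354/353, 99/353)
obs 8: x=2 → posterior Normal(442/397, 99/397)
obs 9: x=2 → posterior Normal(530/441, 11/49)

mu_0=530/441, tau_0^2=11/49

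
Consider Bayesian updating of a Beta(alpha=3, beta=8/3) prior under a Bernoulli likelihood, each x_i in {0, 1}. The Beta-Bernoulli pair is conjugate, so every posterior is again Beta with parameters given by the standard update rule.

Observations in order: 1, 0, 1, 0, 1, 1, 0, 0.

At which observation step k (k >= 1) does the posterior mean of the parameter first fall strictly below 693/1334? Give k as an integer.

k = 4

obs 1: x=1 → posterior Beta(4, 8/3)
obs 2: x=0 → posterior Beta(4, 11/3)
obs 3: x=1 → posterior Beta(5, 11/3)
obs 4: x=0 → posterior Beta(5, 14/3)
obs 5: x=1 → posterior Beta(6, 14/3)
obs 6: x=1 → posterior Beta(7, 14/3)
obs 7: x=0 → posterior Beta(7, 17/3)
obs 8: x=0 → posterior Beta(7, 20/3)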